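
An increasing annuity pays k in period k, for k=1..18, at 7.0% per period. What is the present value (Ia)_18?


(Ia)_n = sum_{k=1}^{n} k * v^k, v = 1/(1+i)
v = 0.934579
Sum computed term by term:
(Ia)_18 = 77.681


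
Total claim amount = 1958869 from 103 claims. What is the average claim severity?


severity = total / number
= 1958869 / 103
= 19018.1456


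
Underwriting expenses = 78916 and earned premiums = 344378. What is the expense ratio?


Expense ratio = expenses / premiums
= 78916 / 344378
= 0.2292


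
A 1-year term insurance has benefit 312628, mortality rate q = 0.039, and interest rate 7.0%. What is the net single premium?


NSP = benefit * q * v
v = 1/(1+i) = 0.934579
NSP = 312628 * 0.039 * 0.934579
= 11394.8523


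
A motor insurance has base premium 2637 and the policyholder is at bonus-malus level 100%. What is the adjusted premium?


adjusted = base * BM_level / 100
= 2637 * 100 / 100
= 2637 * 1.0
= 2637.0


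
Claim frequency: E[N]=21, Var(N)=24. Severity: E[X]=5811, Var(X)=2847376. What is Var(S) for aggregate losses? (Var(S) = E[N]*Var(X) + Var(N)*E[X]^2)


Var(S) = E[N]*Var(X) + Var(N)*E[X]^2
= 21*2847376 + 24*5811^2
= 59794896 + 810425304
= 8.7022e+08


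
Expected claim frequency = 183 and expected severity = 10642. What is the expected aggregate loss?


E[S] = E[N] * E[X]
= 183 * 10642
= 1.9475e+06


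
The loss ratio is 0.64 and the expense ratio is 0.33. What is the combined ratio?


Combined ratio = loss ratio + expense ratio
= 0.64 + 0.33
= 0.97


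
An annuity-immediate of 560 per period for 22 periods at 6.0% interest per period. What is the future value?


FV = PMT * ((1+i)^n - 1) / i
= 560 * ((1.06)^22 - 1) / 0.06
= 560 * (3.603537 - 1) / 0.06
= 24299.6826


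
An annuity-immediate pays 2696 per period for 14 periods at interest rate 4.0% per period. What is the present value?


PV = PMT * (1 - (1+i)^(-n)) / i
= 2696 * (1 - (1+0.04)^(-14)) / 0.04
= 2696 * (1 - 0.577475) / 0.04
= 2696 * 10.563123
= 28478.1794


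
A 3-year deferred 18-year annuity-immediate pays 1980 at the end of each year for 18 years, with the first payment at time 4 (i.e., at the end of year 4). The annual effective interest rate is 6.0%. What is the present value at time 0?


PV at time 3 of the 18-year annuity-immediate:
a_n = 1980 * (1-(1+0.06)^(-18))/0.06 = 21438.6549
Discount back 3 years to time 0:
PV = 21438.6549 * (1+0.06)^(-3)
= 21438.6549 * 0.839619
= 18000.3081


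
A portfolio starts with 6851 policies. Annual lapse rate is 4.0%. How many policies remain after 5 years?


remaining = initial * (1 - lapse)^years
= 6851 * (1 - 0.04)^5
= 6851 * 0.815373
= 5586.1184


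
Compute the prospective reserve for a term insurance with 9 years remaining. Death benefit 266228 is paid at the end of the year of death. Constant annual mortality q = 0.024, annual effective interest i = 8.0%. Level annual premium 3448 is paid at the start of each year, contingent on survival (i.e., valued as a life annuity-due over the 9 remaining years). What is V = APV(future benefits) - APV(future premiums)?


v = 1/(1+i) = 0.925926
APV(future benefits) per unit = sum_{k=0}^{8} k_p_x * q * v^(k+1) = 0.137998
APV(future benefits) = 266228 * 0.137998 = 36738.9802
Life annuity-due factor ä_{x:9} = sum_{k=0}^{8} k_p_x * v^k = 6.209918
APV(future premiums) = 3448 * 6.209918 = 21411.7981
V = 36738.9802 - 21411.7981
= 15327.1822


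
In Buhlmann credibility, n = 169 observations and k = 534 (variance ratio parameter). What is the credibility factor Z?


Z = n / (n + k)
= 169 / (169 + 534)
= 169 / 703
= 0.2404


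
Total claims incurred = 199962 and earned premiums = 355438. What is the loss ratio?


Loss ratio = claims / premiums
= 199962 / 355438
= 0.5626


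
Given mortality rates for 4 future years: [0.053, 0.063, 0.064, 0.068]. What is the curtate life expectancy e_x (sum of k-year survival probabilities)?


e_x = sum_{k=1}^{n} k_p_x
k_p_x values:
  1_p_x = 0.947
  2_p_x = 0.887339
  3_p_x = 0.830549
  4_p_x = 0.774072
e_x = 3.439


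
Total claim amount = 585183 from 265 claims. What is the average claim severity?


severity = total / number
= 585183 / 265
= 2208.2377


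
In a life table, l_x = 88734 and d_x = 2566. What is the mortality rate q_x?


q_x = d_x / l_x
= 2566 / 88734
= 0.0289


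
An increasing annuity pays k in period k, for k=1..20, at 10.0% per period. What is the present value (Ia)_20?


(Ia)_n = sum_{k=1}^{n} k * v^k, v = 1/(1+i)
v = 0.909091
Sum computed term by term:
(Ia)_20 = 63.9205


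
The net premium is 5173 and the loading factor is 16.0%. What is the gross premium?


Gross = net * (1 + loading)
= 5173 * (1 + 0.16)
= 5173 * 1.16
= 6000.68


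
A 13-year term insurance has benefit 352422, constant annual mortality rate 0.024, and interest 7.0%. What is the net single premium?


NSP = benefit * sum_{k=0}^{n-1} k_p_x * q * v^(k+1)
With constant q=0.024, v=0.934579
Sum = 0.178061
NSP = 352422 * 0.178061
= 62752.7636


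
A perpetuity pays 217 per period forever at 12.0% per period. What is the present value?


PV = PMT / i
= 217 / 0.12
= 1808.3333


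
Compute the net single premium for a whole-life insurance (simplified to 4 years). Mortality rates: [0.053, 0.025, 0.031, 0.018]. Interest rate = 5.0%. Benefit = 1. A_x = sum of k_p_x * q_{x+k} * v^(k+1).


v = 0.952381
Year 0: k_p_x=1.0, q=0.053, term=0.050476
Year 1: k_p_x=0.947, q=0.025, term=0.021474
Year 2: k_p_x=0.923325, q=0.031, term=0.024726
Year 3: k_p_x=0.894702, q=0.018, term=0.013249
A_x = 0.1099


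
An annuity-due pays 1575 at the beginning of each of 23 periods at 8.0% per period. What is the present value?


PV_due = PMT * (1-(1+i)^(-n))/i * (1+i)
PV_immediate = 16334.4178
PV_due = 16334.4178 * 1.08
= 17641.1713


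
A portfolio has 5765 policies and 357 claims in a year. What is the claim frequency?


frequency = claims / policies
= 357 / 5765
= 0.0619


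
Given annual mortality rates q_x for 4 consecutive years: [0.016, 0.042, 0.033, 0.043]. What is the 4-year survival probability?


p_k = 1 - q_k for each year
Survival = product of (1 - q_k)
= 0.984 * 0.958 * 0.967 * 0.957
= 0.8724


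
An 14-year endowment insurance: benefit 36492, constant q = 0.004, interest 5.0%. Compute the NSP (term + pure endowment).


Term component = 1412.3542
Pure endowment = 14_p_x * v^14 * benefit = 0.945433 * 0.505068 * 36492 = 17425.2179
NSP = 18837.5721


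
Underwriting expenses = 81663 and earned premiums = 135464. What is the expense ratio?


Expense ratio = expenses / premiums
= 81663 / 135464
= 0.6028


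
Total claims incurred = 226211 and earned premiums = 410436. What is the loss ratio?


Loss ratio = claims / premiums
= 226211 / 410436
= 0.5511


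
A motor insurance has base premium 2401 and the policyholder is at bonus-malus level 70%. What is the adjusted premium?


adjusted = base * BM_level / 100
= 2401 * 70 / 100
= 2401 * 0.7
= 1680.7


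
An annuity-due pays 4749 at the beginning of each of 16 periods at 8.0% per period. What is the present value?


PV_due = PMT * (1-(1+i)^(-n))/i * (1+i)
PV_immediate = 42035.1521
PV_due = 42035.1521 * 1.08
= 45397.9643


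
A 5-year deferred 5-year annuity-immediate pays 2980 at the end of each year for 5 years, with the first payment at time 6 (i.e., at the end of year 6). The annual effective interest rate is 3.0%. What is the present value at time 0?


PV at time 5 of the 5-year annuity-immediate:
a_n = 2980 * (1-(1+0.03)^(-5))/0.03 = 13647.5274
Discount back 5 years to time 0:
PV = 13647.5274 * (1+0.03)^(-5)
= 13647.5274 * 0.862609
= 11772.477


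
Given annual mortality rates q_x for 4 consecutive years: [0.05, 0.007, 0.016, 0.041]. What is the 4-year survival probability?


p_k = 1 - q_k for each year
Survival = product of (1 - q_k)
= 0.95 * 0.993 * 0.984 * 0.959
= 0.8902


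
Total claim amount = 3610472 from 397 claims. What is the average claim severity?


severity = total / number
= 3610472 / 397
= 9094.3879


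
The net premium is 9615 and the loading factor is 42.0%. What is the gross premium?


Gross = net * (1 + loading)
= 9615 * (1 + 0.42)
= 9615 * 1.42
= 13653.3


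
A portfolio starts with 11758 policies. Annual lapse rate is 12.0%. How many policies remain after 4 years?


remaining = initial * (1 - lapse)^years
= 11758 * (1 - 0.12)^4
= 11758 * 0.599695
= 7051.218


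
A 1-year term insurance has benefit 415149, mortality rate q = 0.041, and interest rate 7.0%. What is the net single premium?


NSP = benefit * q * v
v = 1/(1+i) = 0.934579
NSP = 415149 * 0.041 * 0.934579
= 15907.5785


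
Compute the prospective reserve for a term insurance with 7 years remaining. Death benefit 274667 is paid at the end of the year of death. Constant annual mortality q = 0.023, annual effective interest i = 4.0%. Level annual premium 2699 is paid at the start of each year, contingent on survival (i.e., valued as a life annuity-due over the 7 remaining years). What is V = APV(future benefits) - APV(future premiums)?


v = 1/(1+i) = 0.961538
APV(future benefits) per unit = sum_{k=0}^{6} k_p_x * q * v^(k+1) = 0.129349
APV(future benefits) = 274667 * 0.129349 = 35527.8528
Life annuity-due factor ä_{x:7} = sum_{k=0}^{6} k_p_x * v^k = 5.848816
APV(future premiums) = 2699 * 5.848816 = 15785.9551
V = 35527.8528 - 15785.9551
= 19741.8976


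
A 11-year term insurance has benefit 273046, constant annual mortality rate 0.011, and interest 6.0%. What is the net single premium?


NSP = benefit * sum_{k=0}^{n-1} k_p_x * q * v^(k+1)
With constant q=0.011, v=0.943396
Sum = 0.082664
NSP = 273046 * 0.082664
= 22571.1859


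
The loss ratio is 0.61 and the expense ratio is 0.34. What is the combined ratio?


Combined ratio = loss ratio + expense ratio
= 0.61 + 0.34
= 0.95


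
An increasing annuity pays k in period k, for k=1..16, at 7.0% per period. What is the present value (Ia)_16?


(Ia)_n = sum_{k=1}^{n} k * v^k, v = 1/(1+i)
v = 0.934579
Sum computed term by term:
(Ia)_16 = 66.9737


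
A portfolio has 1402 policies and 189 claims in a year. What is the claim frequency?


frequency = claims / policies
= 189 / 1402
= 0.1348


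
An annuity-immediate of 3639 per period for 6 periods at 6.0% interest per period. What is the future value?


FV = PMT * ((1+i)^n - 1) / i
= 3639 * ((1.06)^6 - 1) / 0.06
= 3639 * (1.418519 - 1) / 0.06
= 25383.1842


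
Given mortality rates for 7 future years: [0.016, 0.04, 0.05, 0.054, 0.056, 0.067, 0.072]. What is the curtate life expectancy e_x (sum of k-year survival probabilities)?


e_x = sum_{k=1}^{n} k_p_x
k_p_x values:
  1_p_x = 0.984
  2_p_x = 0.94464
  3_p_x = 0.897408
  4_p_x = 0.848948
  5_p_x = 0.801407
  6_p_x = 0.747713
  7_p_x = 0.693877
e_x = 5.918


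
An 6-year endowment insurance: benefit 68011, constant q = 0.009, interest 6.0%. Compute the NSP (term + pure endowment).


Term component = 2947.4874
Pure endowment = 6_p_x * v^6 * benefit = 0.947201 * 0.704961 * 68011 = 45413.5964
NSP = 48361.0838


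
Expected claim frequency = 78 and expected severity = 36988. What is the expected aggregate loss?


E[S] = E[N] * E[X]
= 78 * 36988
= 2.8851e+06


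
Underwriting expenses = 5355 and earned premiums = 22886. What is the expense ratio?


Expense ratio = expenses / premiums
= 5355 / 22886
= 0.234


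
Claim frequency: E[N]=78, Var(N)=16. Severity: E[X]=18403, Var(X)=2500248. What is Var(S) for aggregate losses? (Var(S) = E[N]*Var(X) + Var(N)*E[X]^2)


Var(S) = E[N]*Var(X) + Var(N)*E[X]^2
= 78*2500248 + 16*18403^2
= 195019344 + 5418726544
= 5.6137e+09


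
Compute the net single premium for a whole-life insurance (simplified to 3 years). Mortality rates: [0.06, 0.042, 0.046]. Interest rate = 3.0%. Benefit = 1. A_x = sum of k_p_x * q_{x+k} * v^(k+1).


v = 0.970874
Year 0: k_p_x=1.0, q=0.06, term=0.058252
Year 1: k_p_x=0.94, q=0.042, term=0.037214
Year 2: k_p_x=0.90052, q=0.046, term=0.037909
A_x = 0.1334


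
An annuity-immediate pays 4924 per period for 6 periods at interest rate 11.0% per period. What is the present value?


PV = PMT * (1 - (1+i)^(-n)) / i
= 4924 * (1 - (1+0.11)^(-6)) / 0.11
= 4924 * (1 - 0.534641) / 0.11
= 4924 * 4.230538
= 20831.1684


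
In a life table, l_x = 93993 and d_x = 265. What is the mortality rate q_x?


q_x = d_x / l_x
= 265 / 93993
= 0.0028


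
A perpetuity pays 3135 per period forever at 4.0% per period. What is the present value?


PV = PMT / i
= 3135 / 0.04
= 78375.0


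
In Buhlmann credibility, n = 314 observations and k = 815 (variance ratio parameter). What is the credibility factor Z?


Z = n / (n + k)
= 314 / (314 + 815)
= 314 / 1129
= 0.2781


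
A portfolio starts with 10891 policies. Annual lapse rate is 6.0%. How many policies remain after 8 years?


remaining = initial * (1 - lapse)^years
= 10891 * (1 - 0.06)^8
= 10891 * 0.609569
= 6638.8153


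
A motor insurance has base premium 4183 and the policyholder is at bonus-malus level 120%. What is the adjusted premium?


adjusted = base * BM_level / 100
= 4183 * 120 / 100
= 4183 * 1.2
= 5019.6


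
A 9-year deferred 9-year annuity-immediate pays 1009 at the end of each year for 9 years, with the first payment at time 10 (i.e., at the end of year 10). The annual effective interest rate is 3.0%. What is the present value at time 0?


PV at time 9 of the 9-year annuity-immediate:
a_n = 1009 * (1-(1+0.03)^(-9))/0.03 = 7856.1839
Discount back 9 years to time 0:
PV = 7856.1839 * (1+0.03)^(-9)
= 7856.1839 * 0.766417
= 6021.1108


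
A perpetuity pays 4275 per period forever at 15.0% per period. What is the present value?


PV = PMT / i
= 4275 / 0.15
= 28500.0


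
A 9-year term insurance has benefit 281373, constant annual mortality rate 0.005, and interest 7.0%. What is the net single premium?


NSP = benefit * sum_{k=0}^{n-1} k_p_x * q * v^(k+1)
With constant q=0.005, v=0.934579
Sum = 0.032004
NSP = 281373 * 0.032004
= 9005.0503


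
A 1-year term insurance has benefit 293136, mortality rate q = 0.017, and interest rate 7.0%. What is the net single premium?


NSP = benefit * q * v
v = 1/(1+i) = 0.934579
NSP = 293136 * 0.017 * 0.934579
= 4657.3009


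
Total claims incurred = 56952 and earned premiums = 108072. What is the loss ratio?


Loss ratio = claims / premiums
= 56952 / 108072
= 0.527


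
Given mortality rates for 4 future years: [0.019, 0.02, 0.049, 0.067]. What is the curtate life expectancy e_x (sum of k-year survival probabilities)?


e_x = sum_{k=1}^{n} k_p_x
k_p_x values:
  1_p_x = 0.981
  2_p_x = 0.96138
  3_p_x = 0.914272
  4_p_x = 0.853016
e_x = 3.7097


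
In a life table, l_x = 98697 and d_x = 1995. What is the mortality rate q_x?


q_x = d_x / l_x
= 1995 / 98697
= 0.0202


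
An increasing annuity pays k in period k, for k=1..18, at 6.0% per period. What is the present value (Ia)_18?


(Ia)_n = sum_{k=1}^{n} k * v^k, v = 1/(1+i)
v = 0.943396
Sum computed term by term:
(Ia)_18 = 86.1845


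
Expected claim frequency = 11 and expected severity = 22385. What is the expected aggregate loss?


E[S] = E[N] * E[X]
= 11 * 22385
= 246235


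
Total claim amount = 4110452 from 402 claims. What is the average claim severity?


severity = total / number
= 4110452 / 402
= 10225.005


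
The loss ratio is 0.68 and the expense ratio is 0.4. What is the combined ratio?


Combined ratio = loss ratio + expense ratio
= 0.68 + 0.4
= 1.08


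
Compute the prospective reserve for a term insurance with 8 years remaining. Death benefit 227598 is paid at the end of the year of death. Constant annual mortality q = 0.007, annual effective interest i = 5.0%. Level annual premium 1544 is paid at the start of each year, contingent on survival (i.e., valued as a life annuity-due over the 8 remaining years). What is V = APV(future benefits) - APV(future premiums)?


v = 1/(1+i) = 0.952381
APV(future benefits) per unit = sum_{k=0}^{7} k_p_x * q * v^(k+1) = 0.044229
APV(future benefits) = 227598 * 0.044229 = 10066.3614
Life annuity-due factor ä_{x:8} = sum_{k=0}^{7} k_p_x * v^k = 6.634304
APV(future premiums) = 1544 * 6.634304 = 10243.3647
V = 10066.3614 - 10243.3647
= -177.0032


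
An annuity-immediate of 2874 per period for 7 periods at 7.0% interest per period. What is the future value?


FV = PMT * ((1+i)^n - 1) / i
= 2874 * ((1.07)^7 - 1) / 0.07
= 2874 * (1.605781 - 1) / 0.07
= 24871.6566


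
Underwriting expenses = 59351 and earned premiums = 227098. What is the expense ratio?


Expense ratio = expenses / premiums
= 59351 / 227098
= 0.2613


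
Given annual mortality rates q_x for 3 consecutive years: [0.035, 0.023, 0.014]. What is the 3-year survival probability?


p_k = 1 - q_k for each year
Survival = product of (1 - q_k)
= 0.965 * 0.977 * 0.986
= 0.9296


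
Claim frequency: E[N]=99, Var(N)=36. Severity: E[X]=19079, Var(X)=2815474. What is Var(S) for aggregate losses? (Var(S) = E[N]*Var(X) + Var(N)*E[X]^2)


Var(S) = E[N]*Var(X) + Var(N)*E[X]^2
= 99*2815474 + 36*19079^2
= 278731926 + 13104296676
= 1.3383e+10


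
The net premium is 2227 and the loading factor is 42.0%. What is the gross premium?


Gross = net * (1 + loading)
= 2227 * (1 + 0.42)
= 2227 * 1.42
= 3162.34


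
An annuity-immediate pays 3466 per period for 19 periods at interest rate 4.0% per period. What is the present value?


PV = PMT * (1 - (1+i)^(-n)) / i
= 3466 * (1 - (1+0.04)^(-19)) / 0.04
= 3466 * (1 - 0.474642) / 0.04
= 3466 * 13.133939
= 45522.234


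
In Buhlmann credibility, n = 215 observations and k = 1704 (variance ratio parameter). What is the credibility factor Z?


Z = n / (n + k)
= 215 / (215 + 1704)
= 215 / 1919
= 0.112


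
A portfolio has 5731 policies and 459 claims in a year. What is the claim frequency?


frequency = claims / policies
= 459 / 5731
= 0.0801


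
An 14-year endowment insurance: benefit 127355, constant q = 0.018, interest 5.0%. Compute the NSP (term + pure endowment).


Term component = 20508.0822
Pure endowment = 14_p_x * v^14 * benefit = 0.775463 * 0.505068 * 127355 = 49880.0227
NSP = 70388.1049


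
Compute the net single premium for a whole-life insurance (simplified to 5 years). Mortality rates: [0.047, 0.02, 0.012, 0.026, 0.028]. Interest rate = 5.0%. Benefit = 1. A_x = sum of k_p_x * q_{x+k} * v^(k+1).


v = 0.952381
Year 0: k_p_x=1.0, q=0.047, term=0.044762
Year 1: k_p_x=0.953, q=0.02, term=0.017288
Year 2: k_p_x=0.93394, q=0.012, term=0.009681
Year 3: k_p_x=0.922733, q=0.026, term=0.019737
Year 4: k_p_x=0.898742, q=0.028, term=0.019717
A_x = 0.1112


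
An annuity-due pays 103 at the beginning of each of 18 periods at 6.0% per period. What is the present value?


PV_due = PMT * (1-(1+i)^(-n))/i * (1+i)
PV_immediate = 1115.2432
PV_due = 1115.2432 * 1.06
= 1182.1577


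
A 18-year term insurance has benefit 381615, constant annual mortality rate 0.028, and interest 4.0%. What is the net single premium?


NSP = benefit * sum_{k=0}^{n-1} k_p_x * q * v^(k+1)
With constant q=0.028, v=0.961538
Sum = 0.289854
NSP = 381615 * 0.289854
= 110612.6413


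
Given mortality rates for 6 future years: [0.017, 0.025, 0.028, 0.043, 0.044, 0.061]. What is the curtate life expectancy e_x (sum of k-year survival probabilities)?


e_x = sum_{k=1}^{n} k_p_x
k_p_x values:
  1_p_x = 0.983
  2_p_x = 0.958425
  3_p_x = 0.931589
  4_p_x = 0.891531
  5_p_x = 0.852303
  6_p_x = 0.800313
e_x = 5.4172


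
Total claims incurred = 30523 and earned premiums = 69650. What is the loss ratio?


Loss ratio = claims / premiums
= 30523 / 69650
= 0.4382


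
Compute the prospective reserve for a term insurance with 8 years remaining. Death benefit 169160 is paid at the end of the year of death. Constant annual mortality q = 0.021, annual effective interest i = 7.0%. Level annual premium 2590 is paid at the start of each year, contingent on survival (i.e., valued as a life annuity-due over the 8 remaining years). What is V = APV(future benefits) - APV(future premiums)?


v = 1/(1+i) = 0.934579
APV(future benefits) per unit = sum_{k=0}^{7} k_p_x * q * v^(k+1) = 0.117433
APV(future benefits) = 169160 * 0.117433 = 19864.9464
Life annuity-due factor ä_{x:8} = sum_{k=0}^{7} k_p_x * v^k = 5.983485
APV(future premiums) = 2590 * 5.983485 = 15497.2261
V = 19864.9464 - 15497.2261
= 4367.7203


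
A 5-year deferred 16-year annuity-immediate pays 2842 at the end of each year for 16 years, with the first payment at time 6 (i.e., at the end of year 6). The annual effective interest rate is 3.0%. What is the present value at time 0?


PV at time 5 of the 16-year annuity-immediate:
a_n = 2842 * (1-(1+0.03)^(-16))/0.03 = 35698.652
Discount back 5 years to time 0:
PV = 35698.652 * (1+0.03)^(-5)
= 35698.652 * 0.862609
= 30793.9708


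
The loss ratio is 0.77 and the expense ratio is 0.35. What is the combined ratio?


Combined ratio = loss ratio + expense ratio
= 0.77 + 0.35
= 1.12


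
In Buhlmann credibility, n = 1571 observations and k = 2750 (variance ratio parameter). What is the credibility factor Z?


Z = n / (n + k)
= 1571 / (1571 + 2750)
= 1571 / 4321
= 0.3636


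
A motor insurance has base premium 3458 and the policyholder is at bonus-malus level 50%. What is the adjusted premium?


adjusted = base * BM_level / 100
= 3458 * 50 / 100
= 3458 * 0.5
= 1729.0


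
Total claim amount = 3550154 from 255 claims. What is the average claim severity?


severity = total / number
= 3550154 / 255
= 13922.1725


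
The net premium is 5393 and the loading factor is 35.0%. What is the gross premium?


Gross = net * (1 + loading)
= 5393 * (1 + 0.35)
= 5393 * 1.35
= 7280.55


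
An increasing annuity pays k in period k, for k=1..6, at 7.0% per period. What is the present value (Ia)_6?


(Ia)_n = sum_{k=1}^{n} k * v^k, v = 1/(1+i)
v = 0.934579
Sum computed term by term:
(Ia)_6 = 15.7449


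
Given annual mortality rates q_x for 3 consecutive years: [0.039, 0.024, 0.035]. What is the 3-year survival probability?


p_k = 1 - q_k for each year
Survival = product of (1 - q_k)
= 0.961 * 0.976 * 0.965
= 0.9051


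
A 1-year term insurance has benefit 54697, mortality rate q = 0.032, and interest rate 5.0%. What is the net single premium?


NSP = benefit * q * v
v = 1/(1+i) = 0.952381
NSP = 54697 * 0.032 * 0.952381
= 1666.9562


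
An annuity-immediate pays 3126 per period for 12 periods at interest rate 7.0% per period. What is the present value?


PV = PMT * (1 - (1+i)^(-n)) / i
= 3126 * (1 - (1+0.07)^(-12)) / 0.07
= 3126 * (1 - 0.444012) / 0.07
= 3126 * 7.942686
= 24828.8374


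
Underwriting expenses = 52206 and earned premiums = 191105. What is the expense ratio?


Expense ratio = expenses / premiums
= 52206 / 191105
= 0.2732


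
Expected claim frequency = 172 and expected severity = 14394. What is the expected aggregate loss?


E[S] = E[N] * E[X]
= 172 * 14394
= 2.4758e+06


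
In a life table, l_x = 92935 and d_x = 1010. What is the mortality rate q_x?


q_x = d_x / l_x
= 1010 / 92935
= 0.0109


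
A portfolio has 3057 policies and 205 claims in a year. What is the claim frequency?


frequency = claims / policies
= 205 / 3057
= 0.0671


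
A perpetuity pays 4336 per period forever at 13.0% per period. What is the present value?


PV = PMT / i
= 4336 / 0.13
= 33353.8462


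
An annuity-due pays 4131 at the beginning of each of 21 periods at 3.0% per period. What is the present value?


PV_due = PMT * (1-(1+i)^(-n))/i * (1+i)
PV_immediate = 63679.4647
PV_due = 63679.4647 * 1.03
= 65589.8486


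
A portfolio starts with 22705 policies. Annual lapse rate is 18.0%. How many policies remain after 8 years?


remaining = initial * (1 - lapse)^years
= 22705 * (1 - 0.18)^8
= 22705 * 0.204414
= 4641.2218


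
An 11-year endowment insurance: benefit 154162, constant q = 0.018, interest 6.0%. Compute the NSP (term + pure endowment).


Term component = 20229.0726
Pure endowment = 11_p_x * v^11 * benefit = 0.818892 * 0.526788 * 154162 = 66502.6856
NSP = 86731.7581


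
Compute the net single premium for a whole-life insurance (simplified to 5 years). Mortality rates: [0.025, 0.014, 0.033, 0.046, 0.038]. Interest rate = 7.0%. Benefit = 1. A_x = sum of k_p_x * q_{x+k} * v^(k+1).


v = 0.934579
Year 0: k_p_x=1.0, q=0.025, term=0.023364
Year 1: k_p_x=0.975, q=0.014, term=0.011922
Year 2: k_p_x=0.96135, q=0.033, term=0.025897
Year 3: k_p_x=0.929625, q=0.046, term=0.032624
Year 4: k_p_x=0.886863, q=0.038, term=0.024028
A_x = 0.1178


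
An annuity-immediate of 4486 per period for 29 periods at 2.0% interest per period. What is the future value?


FV = PMT * ((1+i)^n - 1) / i
= 4486 * ((1.02)^29 - 1) / 0.02
= 4486 * (1.775845 - 1) / 0.02
= 174021.964


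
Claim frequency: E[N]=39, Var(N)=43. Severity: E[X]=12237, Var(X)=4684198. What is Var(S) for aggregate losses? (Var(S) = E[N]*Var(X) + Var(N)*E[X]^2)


Var(S) = E[N]*Var(X) + Var(N)*E[X]^2
= 39*4684198 + 43*12237^2
= 182683722 + 6438999267
= 6.6217e+09


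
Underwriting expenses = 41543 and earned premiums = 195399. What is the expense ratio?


Expense ratio = expenses / premiums
= 41543 / 195399
= 0.2126


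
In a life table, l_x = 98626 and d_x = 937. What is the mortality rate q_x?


q_x = d_x / l_x
= 937 / 98626
= 0.0095


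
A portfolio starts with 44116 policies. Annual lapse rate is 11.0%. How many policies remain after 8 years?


remaining = initial * (1 - lapse)^years
= 44116 * (1 - 0.11)^8
= 44116 * 0.393659
= 17366.6552


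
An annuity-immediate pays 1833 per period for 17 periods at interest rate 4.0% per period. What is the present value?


PV = PMT * (1 - (1+i)^(-n)) / i
= 1833 * (1 - (1+0.04)^(-17)) / 0.04
= 1833 * (1 - 0.513373) / 0.04
= 1833 * 12.165669
= 22299.671


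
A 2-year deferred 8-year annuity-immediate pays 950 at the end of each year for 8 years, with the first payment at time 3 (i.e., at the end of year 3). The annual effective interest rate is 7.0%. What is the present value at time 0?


PV at time 2 of the 8-year annuity-immediate:
a_n = 950 * (1-(1+0.07)^(-8))/0.07 = 5672.7336
Discount back 2 years to time 0:
PV = 5672.7336 * (1+0.07)^(-2)
= 5672.7336 * 0.873439
= 4954.7852


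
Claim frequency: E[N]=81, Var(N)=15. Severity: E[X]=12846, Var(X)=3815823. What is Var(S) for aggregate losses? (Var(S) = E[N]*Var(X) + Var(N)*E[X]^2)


Var(S) = E[N]*Var(X) + Var(N)*E[X]^2
= 81*3815823 + 15*12846^2
= 309081663 + 2475295740
= 2.7844e+09


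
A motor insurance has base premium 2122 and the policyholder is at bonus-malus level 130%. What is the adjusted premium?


adjusted = base * BM_level / 100
= 2122 * 130 / 100
= 2122 * 1.3
= 2758.6


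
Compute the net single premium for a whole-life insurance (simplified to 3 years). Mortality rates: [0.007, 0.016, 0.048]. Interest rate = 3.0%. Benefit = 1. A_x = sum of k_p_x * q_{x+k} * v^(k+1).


v = 0.970874
Year 0: k_p_x=1.0, q=0.007, term=0.006796
Year 1: k_p_x=0.993, q=0.016, term=0.014976
Year 2: k_p_x=0.977112, q=0.048, term=0.042921
A_x = 0.0647


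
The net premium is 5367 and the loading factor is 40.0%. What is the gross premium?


Gross = net * (1 + loading)
= 5367 * (1 + 0.4)
= 5367 * 1.4
= 7513.8


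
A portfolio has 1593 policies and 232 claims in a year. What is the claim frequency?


frequency = claims / policies
= 232 / 1593
= 0.1456


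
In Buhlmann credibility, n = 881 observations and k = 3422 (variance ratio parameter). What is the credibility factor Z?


Z = n / (n + k)
= 881 / (881 + 3422)
= 881 / 4303
= 0.2047


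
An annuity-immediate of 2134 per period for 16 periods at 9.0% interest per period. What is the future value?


FV = PMT * ((1+i)^n - 1) / i
= 2134 * ((1.09)^16 - 1) / 0.09
= 2134 * (3.970306 - 1) / 0.09
= 70429.2528


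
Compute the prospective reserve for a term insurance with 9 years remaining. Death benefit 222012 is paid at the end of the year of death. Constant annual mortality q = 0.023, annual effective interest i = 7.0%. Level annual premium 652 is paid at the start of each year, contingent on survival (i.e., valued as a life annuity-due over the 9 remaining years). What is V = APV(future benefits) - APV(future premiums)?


v = 1/(1+i) = 0.934579
APV(future benefits) per unit = sum_{k=0}^{8} k_p_x * q * v^(k+1) = 0.138208
APV(future benefits) = 222012 * 0.138208 = 30683.7244
Life annuity-due factor ä_{x:9} = sum_{k=0}^{8} k_p_x * v^k = 6.429653
APV(future premiums) = 652 * 6.429653 = 4192.1341
V = 30683.7244 - 4192.1341
= 26491.5904


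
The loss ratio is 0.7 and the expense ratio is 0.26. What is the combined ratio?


Combined ratio = loss ratio + expense ratio
= 0.7 + 0.26
= 0.96


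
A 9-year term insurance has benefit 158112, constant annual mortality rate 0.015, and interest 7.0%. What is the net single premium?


NSP = benefit * sum_{k=0}^{n-1} k_p_x * q * v^(k+1)
With constant q=0.015, v=0.934579
Sum = 0.09269
NSP = 158112 * 0.09269
= 14655.3707


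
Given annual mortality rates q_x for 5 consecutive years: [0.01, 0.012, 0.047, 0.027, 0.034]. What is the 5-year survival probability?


p_k = 1 - q_k for each year
Survival = product of (1 - q_k)
= 0.99 * 0.988 * 0.953 * 0.973 * 0.966
= 0.8761


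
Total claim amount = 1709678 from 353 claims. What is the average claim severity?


severity = total / number
= 1709678 / 353
= 4843.2805


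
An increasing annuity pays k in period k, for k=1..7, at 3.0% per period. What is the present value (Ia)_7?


(Ia)_n = sum_{k=1}^{n} k * v^k, v = 1/(1+i)
v = 0.970874
Sum computed term by term:
(Ia)_7 = 24.185


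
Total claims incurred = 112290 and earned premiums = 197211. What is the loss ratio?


Loss ratio = claims / premiums
= 112290 / 197211
= 0.5694


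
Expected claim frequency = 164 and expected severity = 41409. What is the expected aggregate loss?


E[S] = E[N] * E[X]
= 164 * 41409
= 6.7911e+06


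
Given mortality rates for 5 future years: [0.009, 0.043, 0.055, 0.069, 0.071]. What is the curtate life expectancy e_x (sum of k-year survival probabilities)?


e_x = sum_{k=1}^{n} k_p_x
k_p_x values:
  1_p_x = 0.991
  2_p_x = 0.948387
  3_p_x = 0.896226
  4_p_x = 0.834386
  5_p_x = 0.775145
e_x = 4.4451


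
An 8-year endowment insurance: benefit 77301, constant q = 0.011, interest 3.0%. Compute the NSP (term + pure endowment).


Term component = 5753.957
Pure endowment = 8_p_x * v^8 * benefit = 0.915314 * 0.789409 * 77301 = 55854.433
NSP = 61608.39


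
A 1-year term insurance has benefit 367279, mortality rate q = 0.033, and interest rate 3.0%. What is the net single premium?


NSP = benefit * q * v
v = 1/(1+i) = 0.970874
NSP = 367279 * 0.033 * 0.970874
= 11767.1913


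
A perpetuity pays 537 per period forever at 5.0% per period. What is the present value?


PV = PMT / i
= 537 / 0.05
= 10740.0


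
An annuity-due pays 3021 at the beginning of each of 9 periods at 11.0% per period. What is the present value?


PV_due = PMT * (1-(1+i)^(-n))/i * (1+i)
PV_immediate = 16727.4206
PV_due = 16727.4206 * 1.11
= 18567.4369


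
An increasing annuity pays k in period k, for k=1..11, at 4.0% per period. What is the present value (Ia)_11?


(Ia)_n = sum_{k=1}^{n} k * v^k, v = 1/(1+i)
v = 0.961538
Sum computed term by term:
(Ia)_11 = 49.1376


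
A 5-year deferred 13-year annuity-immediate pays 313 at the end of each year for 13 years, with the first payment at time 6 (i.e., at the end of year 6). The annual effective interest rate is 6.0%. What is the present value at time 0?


PV at time 5 of the 13-year annuity-immediate:
a_n = 313 * (1-(1+0.06)^(-13))/0.06 = 2770.8898
Discount back 5 years to time 0:
PV = 2770.8898 * (1+0.06)^(-5)
= 2770.8898 * 0.747258
= 2070.57


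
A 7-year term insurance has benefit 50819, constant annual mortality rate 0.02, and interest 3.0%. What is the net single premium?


NSP = benefit * sum_{k=0}^{n-1} k_p_x * q * v^(k+1)
With constant q=0.02, v=0.970874
Sum = 0.117654
NSP = 50819 * 0.117654
= 5979.0484


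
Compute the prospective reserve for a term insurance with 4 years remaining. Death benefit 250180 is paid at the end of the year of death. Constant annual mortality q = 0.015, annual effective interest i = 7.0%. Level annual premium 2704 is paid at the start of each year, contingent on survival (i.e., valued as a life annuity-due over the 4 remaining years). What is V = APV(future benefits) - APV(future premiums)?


v = 1/(1+i) = 0.934579
APV(future benefits) per unit = sum_{k=0}^{3} k_p_x * q * v^(k+1) = 0.04974
APV(future benefits) = 250180 * 0.04974 = 12443.9025
Life annuity-due factor ä_{x:4} = sum_{k=0}^{3} k_p_x * v^k = 3.548106
APV(future premiums) = 2704 * 3.548106 = 9594.0774
V = 12443.9025 - 9594.0774
= 2849.8251


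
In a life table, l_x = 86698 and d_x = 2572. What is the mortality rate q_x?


q_x = d_x / l_x
= 2572 / 86698
= 0.0297


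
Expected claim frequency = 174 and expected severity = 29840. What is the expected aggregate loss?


E[S] = E[N] * E[X]
= 174 * 29840
= 5.1922e+06


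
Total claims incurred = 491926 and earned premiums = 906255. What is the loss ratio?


Loss ratio = claims / premiums
= 491926 / 906255
= 0.5428


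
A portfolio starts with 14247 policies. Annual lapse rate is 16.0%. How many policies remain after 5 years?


remaining = initial * (1 - lapse)^years
= 14247 * (1 - 0.16)^5
= 14247 * 0.418212
= 5958.2655


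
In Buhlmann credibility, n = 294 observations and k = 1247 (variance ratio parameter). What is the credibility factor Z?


Z = n / (n + k)
= 294 / (294 + 1247)
= 294 / 1541
= 0.1908


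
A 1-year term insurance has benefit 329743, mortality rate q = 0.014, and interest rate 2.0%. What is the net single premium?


NSP = benefit * q * v
v = 1/(1+i) = 0.980392
NSP = 329743 * 0.014 * 0.980392
= 4525.8843


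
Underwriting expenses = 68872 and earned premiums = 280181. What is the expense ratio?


Expense ratio = expenses / premiums
= 68872 / 280181
= 0.2458


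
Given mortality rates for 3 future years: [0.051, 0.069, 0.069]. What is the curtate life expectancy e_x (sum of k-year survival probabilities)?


e_x = sum_{k=1}^{n} k_p_x
k_p_x values:
  1_p_x = 0.949
  2_p_x = 0.883519
  3_p_x = 0.822556
e_x = 2.6551


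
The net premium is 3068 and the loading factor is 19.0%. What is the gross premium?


Gross = net * (1 + loading)
= 3068 * (1 + 0.19)
= 3068 * 1.19
= 3650.92


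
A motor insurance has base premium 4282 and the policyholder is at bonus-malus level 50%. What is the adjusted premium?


adjusted = base * BM_level / 100
= 4282 * 50 / 100
= 4282 * 0.5
= 2141.0


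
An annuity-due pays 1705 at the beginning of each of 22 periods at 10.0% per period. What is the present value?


PV_due = PMT * (1-(1+i)^(-n))/i * (1+i)
PV_immediate = 14955.4762
PV_due = 14955.4762 * 1.1
= 16451.0238


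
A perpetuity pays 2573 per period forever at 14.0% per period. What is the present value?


PV = PMT / i
= 2573 / 0.14
= 18378.5714


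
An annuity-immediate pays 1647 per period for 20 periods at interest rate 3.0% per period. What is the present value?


PV = PMT * (1 - (1+i)^(-n)) / i
= 1647 * (1 - (1+0.03)^(-20)) / 0.03
= 1647 * (1 - 0.553676) / 0.03
= 1647 * 14.877475
= 24503.2011


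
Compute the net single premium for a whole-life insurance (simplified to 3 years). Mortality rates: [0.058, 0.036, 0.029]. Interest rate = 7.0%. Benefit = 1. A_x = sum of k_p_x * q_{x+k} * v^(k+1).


v = 0.934579
Year 0: k_p_x=1.0, q=0.058, term=0.054206
Year 1: k_p_x=0.942, q=0.036, term=0.02962
Year 2: k_p_x=0.908088, q=0.029, term=0.021497
A_x = 0.1053


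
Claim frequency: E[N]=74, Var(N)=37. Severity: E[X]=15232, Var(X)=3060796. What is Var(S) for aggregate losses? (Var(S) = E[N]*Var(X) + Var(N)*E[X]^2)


Var(S) = E[N]*Var(X) + Var(N)*E[X]^2
= 74*3060796 + 37*15232^2
= 226498904 + 8584511488
= 8.8110e+09


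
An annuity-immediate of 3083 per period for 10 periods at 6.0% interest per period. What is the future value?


FV = PMT * ((1+i)^n - 1) / i
= 3083 * ((1.06)^10 - 1) / 0.06
= 3083 * (1.790848 - 1) / 0.06
= 40636.3908


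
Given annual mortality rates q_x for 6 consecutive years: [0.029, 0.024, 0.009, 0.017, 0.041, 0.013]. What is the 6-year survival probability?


p_k = 1 - q_k for each year
Survival = product of (1 - q_k)
= 0.971 * 0.976 * 0.991 * 0.983 * 0.959 * 0.987
= 0.8738


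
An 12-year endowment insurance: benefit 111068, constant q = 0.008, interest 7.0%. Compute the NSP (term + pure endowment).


Term component = 6798.3505
Pure endowment = 12_p_x * v^12 * benefit = 0.908113 * 0.444012 * 111068 = 44784.0829
NSP = 51582.4334


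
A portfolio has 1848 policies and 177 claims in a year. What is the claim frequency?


frequency = claims / policies
= 177 / 1848
= 0.0958


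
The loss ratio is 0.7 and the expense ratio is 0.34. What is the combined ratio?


Combined ratio = loss ratio + expense ratio
= 0.7 + 0.34
= 1.04


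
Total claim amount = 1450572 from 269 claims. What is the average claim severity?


severity = total / number
= 1450572 / 269
= 5392.461


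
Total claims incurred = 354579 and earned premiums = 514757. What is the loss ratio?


Loss ratio = claims / premiums
= 354579 / 514757
= 0.6888


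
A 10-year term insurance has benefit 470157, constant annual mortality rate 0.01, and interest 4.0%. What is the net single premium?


NSP = benefit * sum_{k=0}^{n-1} k_p_x * q * v^(k+1)
With constant q=0.01, v=0.961538
Sum = 0.077806
NSP = 470157 * 0.077806
= 36581.2119


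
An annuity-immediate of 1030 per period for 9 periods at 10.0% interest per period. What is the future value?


FV = PMT * ((1+i)^n - 1) / i
= 1030 * ((1.1)^9 - 1) / 0.1
= 1030 * (2.357948 - 1) / 0.1
= 13986.8612


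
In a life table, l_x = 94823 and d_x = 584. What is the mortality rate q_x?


q_x = d_x / l_x
= 584 / 94823
= 0.0062


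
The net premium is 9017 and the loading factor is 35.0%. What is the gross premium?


Gross = net * (1 + loading)
= 9017 * (1 + 0.35)
= 9017 * 1.35
= 12172.95


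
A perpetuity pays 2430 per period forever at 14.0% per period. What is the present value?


PV = PMT / i
= 2430 / 0.14
= 17357.1429


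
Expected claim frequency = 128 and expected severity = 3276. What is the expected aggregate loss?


E[S] = E[N] * E[X]
= 128 * 3276
= 419328


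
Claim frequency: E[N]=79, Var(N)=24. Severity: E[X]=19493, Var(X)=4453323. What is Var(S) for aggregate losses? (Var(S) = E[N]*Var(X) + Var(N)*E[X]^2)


Var(S) = E[N]*Var(X) + Var(N)*E[X]^2
= 79*4453323 + 24*19493^2
= 351812517 + 9119449176
= 9.4713e+09


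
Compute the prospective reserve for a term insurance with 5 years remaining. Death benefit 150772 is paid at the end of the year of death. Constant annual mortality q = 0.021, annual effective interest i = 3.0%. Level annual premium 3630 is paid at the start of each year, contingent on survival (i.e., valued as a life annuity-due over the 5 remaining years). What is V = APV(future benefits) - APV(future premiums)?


v = 1/(1+i) = 0.970874
APV(future benefits) per unit = sum_{k=0}^{4} k_p_x * q * v^(k+1) = 0.092334
APV(future benefits) = 150772 * 0.092334 = 13921.4048
Life annuity-due factor ä_{x:5} = sum_{k=0}^{4} k_p_x * v^k = 4.52877
APV(future premiums) = 3630 * 4.52877 = 16439.4363
V = 13921.4048 - 16439.4363
= -2518.0315


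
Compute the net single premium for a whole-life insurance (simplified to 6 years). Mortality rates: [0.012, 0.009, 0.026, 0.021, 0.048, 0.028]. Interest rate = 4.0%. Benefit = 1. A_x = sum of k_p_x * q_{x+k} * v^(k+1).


v = 0.961538
Year 0: k_p_x=1.0, q=0.012, term=0.011538
Year 1: k_p_x=0.988, q=0.009, term=0.008221
Year 2: k_p_x=0.979108, q=0.026, term=0.022631
Year 3: k_p_x=0.953651, q=0.021, term=0.017119
Year 4: k_p_x=0.933625, q=0.048, term=0.036834
Year 5: k_p_x=0.888811, q=0.028, term=0.019668
A_x = 0.116
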